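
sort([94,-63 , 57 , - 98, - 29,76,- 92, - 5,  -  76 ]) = [ - 98, - 92,-76,-63, -29, - 5, 57,76,  94 ] 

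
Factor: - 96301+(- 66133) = - 2^1*241^1*337^1 = - 162434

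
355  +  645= 1000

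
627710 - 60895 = 566815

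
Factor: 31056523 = 181^1*171583^1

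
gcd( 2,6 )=2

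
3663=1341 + 2322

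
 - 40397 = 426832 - 467229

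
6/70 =3/35 = 0.09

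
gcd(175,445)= 5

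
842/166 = 421/83 = 5.07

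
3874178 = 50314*77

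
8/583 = 8/583 = 0.01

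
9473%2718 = 1319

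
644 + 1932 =2576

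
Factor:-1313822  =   - 2^1*43^1*15277^1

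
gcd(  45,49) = 1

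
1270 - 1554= - 284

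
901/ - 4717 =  - 1 + 72/89 = -0.19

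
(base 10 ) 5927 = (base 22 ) c59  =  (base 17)138B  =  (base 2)1011100100111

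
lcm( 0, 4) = 0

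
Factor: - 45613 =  - 45613^1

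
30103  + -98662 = -68559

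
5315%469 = 156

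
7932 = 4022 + 3910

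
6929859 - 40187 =6889672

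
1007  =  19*53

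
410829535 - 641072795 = -230243260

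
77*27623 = 2126971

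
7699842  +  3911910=11611752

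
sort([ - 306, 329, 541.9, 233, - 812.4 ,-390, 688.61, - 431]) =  [- 812.4, - 431, - 390,- 306, 233, 329,  541.9 , 688.61 ] 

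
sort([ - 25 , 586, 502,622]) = [ - 25,502,586,622]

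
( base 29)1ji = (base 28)1MA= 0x582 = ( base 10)1410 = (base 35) 15a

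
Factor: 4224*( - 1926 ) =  - 2^8*3^3*11^1*107^1 = - 8135424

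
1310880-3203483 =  - 1892603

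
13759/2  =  6879 + 1/2=6879.50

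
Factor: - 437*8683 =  - 3794471 = - 19^2*23^1*457^1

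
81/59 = 1  +  22/59 = 1.37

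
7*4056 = 28392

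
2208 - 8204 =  -5996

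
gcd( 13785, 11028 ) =2757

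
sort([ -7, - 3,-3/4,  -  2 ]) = [ - 7, - 3, - 2, - 3/4]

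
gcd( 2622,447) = 3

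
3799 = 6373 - 2574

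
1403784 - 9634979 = - 8231195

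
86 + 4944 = 5030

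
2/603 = 2/603 = 0.00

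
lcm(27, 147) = 1323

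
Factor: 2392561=2392561^1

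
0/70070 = 0 = 0.00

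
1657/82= 1657/82 = 20.21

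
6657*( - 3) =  - 19971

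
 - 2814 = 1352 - 4166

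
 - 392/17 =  - 392/17 = - 23.06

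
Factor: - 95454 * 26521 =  - 2531535534 = - 2^1*3^2*11^1 * 2411^1 * 5303^1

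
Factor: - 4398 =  - 2^1 *3^1 * 733^1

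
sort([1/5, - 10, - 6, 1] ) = [ - 10, - 6,1/5, 1] 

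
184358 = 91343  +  93015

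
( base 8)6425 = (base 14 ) 1313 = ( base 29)3se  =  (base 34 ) 2uh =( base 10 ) 3349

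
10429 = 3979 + 6450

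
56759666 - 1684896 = 55074770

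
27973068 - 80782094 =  - 52809026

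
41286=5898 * 7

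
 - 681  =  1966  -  2647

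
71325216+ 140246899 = 211572115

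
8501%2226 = 1823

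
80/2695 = 16/539  =  0.03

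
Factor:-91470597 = - 3^1 * 30490199^1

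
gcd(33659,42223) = 1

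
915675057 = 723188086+192486971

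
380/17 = 380/17= 22.35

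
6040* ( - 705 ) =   -  4258200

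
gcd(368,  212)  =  4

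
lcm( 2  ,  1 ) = 2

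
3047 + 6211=9258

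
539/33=16 + 1/3 =16.33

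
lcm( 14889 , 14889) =14889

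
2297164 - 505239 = 1791925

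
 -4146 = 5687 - 9833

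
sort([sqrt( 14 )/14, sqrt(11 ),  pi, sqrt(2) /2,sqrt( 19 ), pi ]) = [ sqrt(14 )/14, sqrt( 2) /2, pi,pi, sqrt ( 11 ), sqrt(19)]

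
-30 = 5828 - 5858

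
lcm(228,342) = 684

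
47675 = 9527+38148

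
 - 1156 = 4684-5840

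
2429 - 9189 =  - 6760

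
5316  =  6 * 886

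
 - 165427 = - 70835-94592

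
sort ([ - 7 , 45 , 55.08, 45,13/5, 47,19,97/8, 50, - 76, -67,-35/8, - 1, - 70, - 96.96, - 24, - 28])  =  [ - 96.96, - 76,-70, - 67 ,  -  28,  -  24, - 7, - 35/8, -1, 13/5, 97/8, 19,45, 45, 47,50, 55.08] 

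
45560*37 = 1685720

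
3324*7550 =25096200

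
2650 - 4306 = - 1656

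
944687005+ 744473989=1689160994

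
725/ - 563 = - 725/563=- 1.29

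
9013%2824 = 541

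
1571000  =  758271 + 812729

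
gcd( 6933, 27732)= 6933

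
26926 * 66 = 1777116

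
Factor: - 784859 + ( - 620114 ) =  - 1404973^1= -1404973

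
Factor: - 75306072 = - 2^3*3^1*43^2*1697^1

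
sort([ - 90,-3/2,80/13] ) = [ - 90,-3/2, 80/13] 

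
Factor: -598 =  -2^1*13^1*  23^1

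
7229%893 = 85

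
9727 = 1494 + 8233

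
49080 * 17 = 834360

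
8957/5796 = 8957/5796 = 1.55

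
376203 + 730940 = 1107143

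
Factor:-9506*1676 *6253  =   - 2^3 * 7^2*13^2*37^1 * 97^1*419^1 = -99623146168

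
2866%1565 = 1301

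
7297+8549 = 15846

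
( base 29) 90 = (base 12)199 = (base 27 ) 9I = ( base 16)105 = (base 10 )261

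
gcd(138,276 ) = 138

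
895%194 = 119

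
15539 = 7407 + 8132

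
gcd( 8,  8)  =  8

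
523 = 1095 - 572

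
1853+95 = 1948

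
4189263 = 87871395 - 83682132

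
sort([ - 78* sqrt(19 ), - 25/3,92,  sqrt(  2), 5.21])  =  [  -  78*sqrt( 19 ), - 25/3  ,  sqrt(2),  5.21 , 92]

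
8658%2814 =216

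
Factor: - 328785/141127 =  - 3^1 * 5^1 * 7^ ( - 1)* 23^1*953^1*20161^( - 1)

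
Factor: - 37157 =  - 73^1 * 509^1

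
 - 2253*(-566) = 1275198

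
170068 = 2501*68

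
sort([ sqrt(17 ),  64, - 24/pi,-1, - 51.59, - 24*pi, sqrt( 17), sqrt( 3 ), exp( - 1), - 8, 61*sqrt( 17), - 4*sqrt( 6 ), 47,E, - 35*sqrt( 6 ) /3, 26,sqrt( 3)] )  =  [ - 24*pi,-51.59, - 35 * sqrt( 6 ) /3, - 4*sqrt( 6),-8, -24/pi,-1, exp( - 1 ), sqrt( 3),sqrt( 3) , E,sqrt(17 ), sqrt(17),26 , 47,64,61*sqrt( 17 )]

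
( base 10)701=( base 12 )4a5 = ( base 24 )155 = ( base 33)l8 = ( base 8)1275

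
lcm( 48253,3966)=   289518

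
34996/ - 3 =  -11666 + 2/3 = - 11665.33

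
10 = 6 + 4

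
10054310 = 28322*355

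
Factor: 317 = 317^1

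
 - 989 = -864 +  - 125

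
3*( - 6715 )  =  -20145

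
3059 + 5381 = 8440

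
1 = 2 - 1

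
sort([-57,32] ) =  [-57,32 ] 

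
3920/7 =560 = 560.00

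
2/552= 1/276 = 0.00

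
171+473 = 644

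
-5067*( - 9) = 45603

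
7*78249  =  547743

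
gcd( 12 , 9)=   3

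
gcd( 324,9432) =36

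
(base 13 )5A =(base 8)113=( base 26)2n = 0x4B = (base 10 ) 75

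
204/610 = 102/305 =0.33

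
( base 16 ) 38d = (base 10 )909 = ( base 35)PY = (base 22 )1j7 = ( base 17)328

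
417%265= 152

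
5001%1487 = 540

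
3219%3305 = 3219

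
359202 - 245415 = 113787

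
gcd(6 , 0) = 6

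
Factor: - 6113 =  - 6113^1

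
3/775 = 3/775 = 0.00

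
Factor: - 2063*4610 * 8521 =-2^1*5^1*461^1*2063^1* 8521^1 = -81038374030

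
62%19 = 5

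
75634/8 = 9454 + 1/4 = 9454.25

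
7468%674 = 54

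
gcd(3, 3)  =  3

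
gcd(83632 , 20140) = 4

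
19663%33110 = 19663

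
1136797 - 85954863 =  - 84818066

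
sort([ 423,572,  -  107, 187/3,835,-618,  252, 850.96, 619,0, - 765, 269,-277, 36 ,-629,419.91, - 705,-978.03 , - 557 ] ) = [-978.03, - 765,-705,-629, - 618,-557,-277,-107,0,36,187/3,252, 269,419.91 , 423,572,619, 835,850.96]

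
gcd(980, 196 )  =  196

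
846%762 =84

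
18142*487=8835154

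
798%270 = 258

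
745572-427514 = 318058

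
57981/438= 19327/146 = 132.38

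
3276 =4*819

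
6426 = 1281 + 5145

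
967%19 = 17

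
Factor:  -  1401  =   - 3^1*467^1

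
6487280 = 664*9770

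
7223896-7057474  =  166422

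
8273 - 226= 8047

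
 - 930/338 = -3 + 42/169= - 2.75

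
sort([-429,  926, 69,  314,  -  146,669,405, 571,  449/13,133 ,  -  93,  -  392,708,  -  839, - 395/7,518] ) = [- 839, - 429,-392, - 146, - 93,-395/7 , 449/13,69,133, 314, 405 , 518,571,669,708,926 ] 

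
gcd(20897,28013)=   1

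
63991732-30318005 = 33673727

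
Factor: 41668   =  2^2*11^1*947^1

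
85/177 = 85/177 = 0.48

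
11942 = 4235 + 7707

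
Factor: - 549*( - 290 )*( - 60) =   -  2^3*3^3*5^2*29^1 *61^1  =  - 9552600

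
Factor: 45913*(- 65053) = - 2986778389=- 7^2* 937^1* 65053^1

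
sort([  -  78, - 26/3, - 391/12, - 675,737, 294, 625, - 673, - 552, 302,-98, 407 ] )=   [ - 675, - 673, - 552, - 98, - 78,  -  391/12, - 26/3 , 294, 302,407, 625, 737]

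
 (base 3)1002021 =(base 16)316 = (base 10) 790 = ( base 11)659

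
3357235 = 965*3479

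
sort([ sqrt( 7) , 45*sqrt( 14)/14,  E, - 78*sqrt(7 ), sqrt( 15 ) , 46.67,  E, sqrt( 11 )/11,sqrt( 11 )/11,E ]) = [-78*sqrt( 7), sqrt( 11 ) /11,sqrt( 11)/11, sqrt( 7 ), E,E,E,sqrt( 15 ),45*sqrt( 14)/14, 46.67 ]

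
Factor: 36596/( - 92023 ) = - 2^2*7^1*23^( - 1 )*1307^1*4001^(-1 ) 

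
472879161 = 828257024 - 355377863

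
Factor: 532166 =2^1*266083^1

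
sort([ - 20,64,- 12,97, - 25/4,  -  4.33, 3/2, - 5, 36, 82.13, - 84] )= [ - 84, - 20 , - 12  , - 25/4,  -  5,-4.33, 3/2,36, 64,  82.13, 97 ] 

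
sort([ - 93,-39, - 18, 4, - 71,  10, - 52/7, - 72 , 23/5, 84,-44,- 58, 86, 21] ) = [ - 93, - 72,  -  71, - 58,-44, - 39 , - 18 , -52/7, 4,23/5,10,21,84, 86 ]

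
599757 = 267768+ 331989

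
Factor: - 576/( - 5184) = 3^( - 2) = 1/9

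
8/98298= 4/49149 = 0.00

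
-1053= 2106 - 3159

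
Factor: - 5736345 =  - 3^1*5^1*29^1*13187^1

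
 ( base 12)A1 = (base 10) 121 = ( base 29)45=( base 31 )3S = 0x79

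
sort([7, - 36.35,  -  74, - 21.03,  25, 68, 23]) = [ - 74, - 36.35, - 21.03, 7, 23,25,68 ] 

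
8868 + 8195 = 17063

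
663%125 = 38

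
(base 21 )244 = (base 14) 4d4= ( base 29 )14d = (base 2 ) 1111001010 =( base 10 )970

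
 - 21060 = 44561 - 65621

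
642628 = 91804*7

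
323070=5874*55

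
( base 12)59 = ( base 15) 49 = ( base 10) 69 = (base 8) 105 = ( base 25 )2j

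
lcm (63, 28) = 252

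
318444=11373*28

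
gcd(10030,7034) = 2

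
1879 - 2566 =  - 687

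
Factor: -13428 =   -  2^2*3^2* 373^1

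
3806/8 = 475  +  3/4 = 475.75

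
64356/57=1129 + 1/19  =  1129.05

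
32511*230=7477530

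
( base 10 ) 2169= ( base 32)23P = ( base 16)879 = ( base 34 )1tr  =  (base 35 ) 1QY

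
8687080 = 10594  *820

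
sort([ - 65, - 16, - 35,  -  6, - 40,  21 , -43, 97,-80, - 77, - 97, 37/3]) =[ - 97  , -80, - 77, - 65,-43,- 40,-35 , - 16, - 6,37/3 , 21,97 ]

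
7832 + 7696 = 15528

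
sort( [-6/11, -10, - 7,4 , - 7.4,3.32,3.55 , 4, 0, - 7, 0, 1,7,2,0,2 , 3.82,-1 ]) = [ - 10, - 7.4,  -  7,  -  7, - 1, - 6/11, 0, 0 , 0,1, 2,2,3.32, 3.55,  3.82,  4,4, 7]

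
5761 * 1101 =6342861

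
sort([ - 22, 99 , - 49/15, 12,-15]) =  [ - 22,  -  15, - 49/15 , 12,99]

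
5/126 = 5/126 = 0.04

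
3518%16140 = 3518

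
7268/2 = 3634  =  3634.00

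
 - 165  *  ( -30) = 4950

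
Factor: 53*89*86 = 405662 = 2^1*43^1*53^1*89^1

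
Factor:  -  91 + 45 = -2^1*23^1 = -46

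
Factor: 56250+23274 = 2^2*3^2*47^2= 79524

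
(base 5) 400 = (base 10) 100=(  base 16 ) 64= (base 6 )244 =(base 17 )5f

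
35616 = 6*5936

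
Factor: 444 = 2^2*3^1*37^1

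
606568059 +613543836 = 1220111895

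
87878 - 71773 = 16105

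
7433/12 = 7433/12 = 619.42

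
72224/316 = 228  +  44/79 = 228.56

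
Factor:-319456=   -  2^5*67^1*149^1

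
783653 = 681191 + 102462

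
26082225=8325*3133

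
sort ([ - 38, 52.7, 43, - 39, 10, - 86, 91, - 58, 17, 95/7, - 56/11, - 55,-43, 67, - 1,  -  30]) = [ - 86, - 58,-55, - 43,  -  39, - 38 , - 30, - 56/11, - 1,10,95/7, 17, 43,52.7,67,  91]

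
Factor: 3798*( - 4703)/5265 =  - 1984666/585 = -2^1*3^(  -  2) *5^( - 1 )*13^ (-1 )*211^1 * 4703^1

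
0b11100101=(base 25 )94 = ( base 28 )85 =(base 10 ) 229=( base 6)1021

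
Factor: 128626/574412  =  73/326 = 2^( - 1 )*73^1*163^( - 1 )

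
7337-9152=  - 1815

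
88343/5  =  88343/5 = 17668.60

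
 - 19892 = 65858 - 85750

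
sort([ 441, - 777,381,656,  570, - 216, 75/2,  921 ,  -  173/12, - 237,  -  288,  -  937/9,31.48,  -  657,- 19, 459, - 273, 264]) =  [-777,-657 ,-288,-273,-237,  -  216,-937/9, - 19 , - 173/12,31.48,75/2,264,381, 441 , 459 , 570,656,921]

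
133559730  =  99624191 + 33935539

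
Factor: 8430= 2^1*3^1*5^1*281^1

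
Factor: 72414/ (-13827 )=-24138/4609 = - 2^1 *3^4*11^ (-1) * 149^1*419^(-1)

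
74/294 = 37/147= 0.25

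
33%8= 1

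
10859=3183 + 7676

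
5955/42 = 141  +  11/14 = 141.79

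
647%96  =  71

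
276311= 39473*7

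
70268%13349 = 3523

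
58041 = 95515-37474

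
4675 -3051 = 1624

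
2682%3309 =2682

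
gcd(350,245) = 35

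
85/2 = 42 + 1/2  =  42.50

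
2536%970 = 596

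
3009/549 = 5 + 88/183 = 5.48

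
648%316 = 16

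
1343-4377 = - 3034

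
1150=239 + 911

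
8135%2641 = 212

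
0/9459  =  0= 0.00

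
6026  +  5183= 11209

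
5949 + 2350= 8299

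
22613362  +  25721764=48335126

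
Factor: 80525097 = 3^5 * 19^1*107^1*  163^1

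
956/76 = 12 + 11/19 = 12.58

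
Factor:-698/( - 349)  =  2 = 2^1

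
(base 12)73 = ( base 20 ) 47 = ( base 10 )87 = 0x57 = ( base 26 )39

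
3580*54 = 193320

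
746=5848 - 5102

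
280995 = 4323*65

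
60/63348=5/5279  =  0.00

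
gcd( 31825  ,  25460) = 6365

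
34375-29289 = 5086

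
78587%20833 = 16088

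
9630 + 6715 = 16345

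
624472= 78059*8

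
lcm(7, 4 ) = 28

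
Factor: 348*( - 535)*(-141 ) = 2^2*3^2*5^1*29^1  *47^1 * 107^1 = 26251380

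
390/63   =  130/21 = 6.19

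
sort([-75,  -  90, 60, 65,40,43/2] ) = [ - 90,  -  75,43/2, 40, 60, 65 ] 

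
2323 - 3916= - 1593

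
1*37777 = 37777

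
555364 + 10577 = 565941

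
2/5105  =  2/5105 = 0.00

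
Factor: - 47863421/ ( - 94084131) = 3^( - 1 ) * 193^1*247997^1*31361377^( - 1)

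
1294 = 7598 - 6304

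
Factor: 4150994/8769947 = 2^1*23^1 * 313^( - 1)*28019^ (-1)*90239^1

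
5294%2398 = 498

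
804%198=12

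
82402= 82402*1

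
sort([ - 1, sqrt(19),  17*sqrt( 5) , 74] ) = [  -  1,sqrt (19),17*sqrt( 5), 74] 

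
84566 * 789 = 66722574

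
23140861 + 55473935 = 78614796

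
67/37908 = 67/37908 =0.00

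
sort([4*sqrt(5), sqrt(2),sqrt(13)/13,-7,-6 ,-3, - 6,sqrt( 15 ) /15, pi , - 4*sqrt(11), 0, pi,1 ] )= [-4*sqrt( 11),-7,-6,-6,- 3, 0, sqrt (15) /15, sqrt(13)/13,1,  sqrt( 2), pi,pi,4*sqrt(5 )]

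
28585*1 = 28585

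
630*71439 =45006570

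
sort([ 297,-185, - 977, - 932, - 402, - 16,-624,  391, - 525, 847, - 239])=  [ - 977,-932, - 624, - 525, - 402, - 239, - 185, - 16,297,391,847 ]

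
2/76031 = 2/76031 = 0.00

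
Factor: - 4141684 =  - 2^2 * 829^1 * 1249^1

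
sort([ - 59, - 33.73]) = [  -  59,-33.73]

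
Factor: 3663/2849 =9/7 = 3^2*7^(-1)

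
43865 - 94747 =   -  50882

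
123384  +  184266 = 307650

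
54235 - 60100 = - 5865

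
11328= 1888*6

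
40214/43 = 40214/43 = 935.21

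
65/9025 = 13/1805  =  0.01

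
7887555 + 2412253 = 10299808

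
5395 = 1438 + 3957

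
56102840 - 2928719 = 53174121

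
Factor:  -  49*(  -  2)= 2^1*7^2 = 98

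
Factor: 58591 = 13^1*4507^1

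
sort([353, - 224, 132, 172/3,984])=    [ - 224, 172/3,132,353,984]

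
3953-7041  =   - 3088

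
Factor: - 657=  - 3^2 * 73^1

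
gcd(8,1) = 1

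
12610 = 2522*5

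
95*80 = 7600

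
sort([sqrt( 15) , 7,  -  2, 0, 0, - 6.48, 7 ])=[ - 6.48, - 2, 0,0,sqrt (15),7, 7]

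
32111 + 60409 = 92520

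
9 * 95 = 855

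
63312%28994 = 5324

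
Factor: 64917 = 3^2*7213^1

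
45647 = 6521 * 7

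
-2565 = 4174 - 6739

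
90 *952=85680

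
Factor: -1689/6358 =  - 2^( - 1)*3^1*11^( - 1)*17^( - 2)*563^1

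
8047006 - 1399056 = 6647950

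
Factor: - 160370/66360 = - 2^( - 2)*3^( - 1)*29^1 = -29/12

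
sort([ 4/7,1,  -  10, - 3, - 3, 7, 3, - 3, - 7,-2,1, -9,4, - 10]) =[ - 10,-10,-9, - 7, - 3, - 3, - 3, - 2, 4/7,1, 1, 3, 4,7] 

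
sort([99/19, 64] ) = [ 99/19,64]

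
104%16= 8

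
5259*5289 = 27814851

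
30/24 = 5/4 =1.25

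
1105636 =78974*14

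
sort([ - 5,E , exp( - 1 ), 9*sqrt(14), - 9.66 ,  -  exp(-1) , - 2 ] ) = [ - 9.66, - 5, - 2, - exp( - 1),  exp( - 1), E, 9*sqrt(14)]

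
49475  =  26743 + 22732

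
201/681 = 67/227 = 0.30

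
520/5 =104 = 104.00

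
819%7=0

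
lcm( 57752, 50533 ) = 404264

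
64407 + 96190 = 160597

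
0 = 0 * 56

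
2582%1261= 60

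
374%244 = 130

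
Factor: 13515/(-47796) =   -  2^( -2) *5^1 * 7^( -1)* 17^1*53^1  *  569^( - 1) = - 4505/15932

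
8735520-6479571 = 2255949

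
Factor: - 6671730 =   -  2^1*3^1*5^1 * 13^1*17107^1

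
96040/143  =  96040/143 = 671.61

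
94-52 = 42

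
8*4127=33016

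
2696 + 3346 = 6042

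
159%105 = 54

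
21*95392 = 2003232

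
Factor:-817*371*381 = - 115483767= - 3^1 * 7^1*19^1*43^1 * 53^1*127^1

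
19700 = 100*197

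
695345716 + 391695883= 1087041599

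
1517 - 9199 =-7682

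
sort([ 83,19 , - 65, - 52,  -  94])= [ - 94, - 65, - 52, 19, 83 ] 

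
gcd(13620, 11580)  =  60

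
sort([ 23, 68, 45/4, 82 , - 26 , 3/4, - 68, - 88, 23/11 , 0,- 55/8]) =[ - 88, - 68, - 26, - 55/8, 0,3/4,23/11, 45/4,  23,  68,82]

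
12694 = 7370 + 5324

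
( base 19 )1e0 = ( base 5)10002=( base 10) 627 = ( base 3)212020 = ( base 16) 273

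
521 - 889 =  - 368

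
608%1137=608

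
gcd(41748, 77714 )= 98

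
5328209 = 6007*887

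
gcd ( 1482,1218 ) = 6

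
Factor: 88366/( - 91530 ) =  - 391/405  =  - 3^(-4 )*5^( - 1)*  17^1 * 23^1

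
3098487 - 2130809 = 967678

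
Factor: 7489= 7489^1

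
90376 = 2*45188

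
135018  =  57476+77542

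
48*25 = 1200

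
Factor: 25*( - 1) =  - 25 = - 5^2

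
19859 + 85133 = 104992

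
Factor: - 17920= -2^9*5^1*7^1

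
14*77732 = 1088248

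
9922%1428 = 1354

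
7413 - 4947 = 2466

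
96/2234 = 48/1117 = 0.04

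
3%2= 1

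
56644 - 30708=25936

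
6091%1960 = 211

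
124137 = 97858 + 26279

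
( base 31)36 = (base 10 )99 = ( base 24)43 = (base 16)63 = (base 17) 5e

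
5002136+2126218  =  7128354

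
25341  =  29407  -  4066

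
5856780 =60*97613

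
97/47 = 97/47 = 2.06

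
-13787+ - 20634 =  - 34421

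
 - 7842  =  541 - 8383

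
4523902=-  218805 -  - 4742707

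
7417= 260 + 7157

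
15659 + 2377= 18036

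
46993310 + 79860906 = 126854216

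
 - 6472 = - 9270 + 2798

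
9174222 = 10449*878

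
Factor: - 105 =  - 3^1*5^1*7^1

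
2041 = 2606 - 565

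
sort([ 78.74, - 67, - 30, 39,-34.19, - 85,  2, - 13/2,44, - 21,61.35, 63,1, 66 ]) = [ - 85,  -  67, - 34.19, - 30 , - 21,-13/2, 1, 2,39,  44 , 61.35,63 , 66,78.74 ]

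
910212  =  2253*404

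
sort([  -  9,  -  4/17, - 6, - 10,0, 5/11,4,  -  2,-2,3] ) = [-10, - 9, - 6, - 2,  -  2 , - 4/17,0,5/11,3,4]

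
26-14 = 12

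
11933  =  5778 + 6155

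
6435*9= 57915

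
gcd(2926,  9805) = 1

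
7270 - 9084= -1814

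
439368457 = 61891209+377477248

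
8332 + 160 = 8492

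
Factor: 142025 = 5^2 * 13^1*19^1*23^1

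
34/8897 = 34/8897 = 0.00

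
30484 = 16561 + 13923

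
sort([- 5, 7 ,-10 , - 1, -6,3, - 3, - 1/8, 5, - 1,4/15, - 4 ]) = [ - 10 , - 6,  -  5, -4, - 3 , - 1, - 1,- 1/8,4/15 , 3,5,  7] 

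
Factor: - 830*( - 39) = 32370=2^1*3^1*5^1*13^1 * 83^1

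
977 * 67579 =66024683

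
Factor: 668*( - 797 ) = - 2^2*167^1*797^1 = - 532396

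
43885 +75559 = 119444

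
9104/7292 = 1  +  453/1823 = 1.25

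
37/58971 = 37/58971 = 0.00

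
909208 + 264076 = 1173284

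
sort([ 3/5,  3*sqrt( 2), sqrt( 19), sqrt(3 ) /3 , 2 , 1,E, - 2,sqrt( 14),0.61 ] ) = [  -  2,sqrt(3 )/3, 3/5, 0.61,1,2,E,sqrt(14), 3*sqrt(2 ) , sqrt(19)] 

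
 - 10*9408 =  - 94080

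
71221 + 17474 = 88695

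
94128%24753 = 19869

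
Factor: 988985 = 5^1 * 139^1* 1423^1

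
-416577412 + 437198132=20620720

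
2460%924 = 612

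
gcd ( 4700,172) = 4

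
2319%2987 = 2319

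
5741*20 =114820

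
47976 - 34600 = 13376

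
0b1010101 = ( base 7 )151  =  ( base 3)10011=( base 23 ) 3g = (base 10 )85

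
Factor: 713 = 23^1  *31^1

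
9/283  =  9/283 = 0.03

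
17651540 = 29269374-11617834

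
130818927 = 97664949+33153978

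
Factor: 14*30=420 = 2^2 * 3^1*5^1*7^1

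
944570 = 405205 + 539365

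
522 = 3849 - 3327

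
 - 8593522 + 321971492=313377970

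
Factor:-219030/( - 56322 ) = 3^( - 2 )*5^1*7^1 = 35/9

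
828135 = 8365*99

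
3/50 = 3/50 = 0.06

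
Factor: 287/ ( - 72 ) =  - 2^(-3)  *3^(-2 )*7^1 * 41^1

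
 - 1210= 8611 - 9821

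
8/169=8/169  =  0.05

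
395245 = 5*79049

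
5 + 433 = 438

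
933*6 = 5598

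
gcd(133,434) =7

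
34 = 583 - 549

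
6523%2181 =2161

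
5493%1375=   1368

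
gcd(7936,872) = 8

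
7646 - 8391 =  - 745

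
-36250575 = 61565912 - 97816487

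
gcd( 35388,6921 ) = 9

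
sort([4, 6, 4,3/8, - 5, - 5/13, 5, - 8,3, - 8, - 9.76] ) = [-9.76, - 8,  -  8, - 5, - 5/13,3/8,3, 4,4,5,6]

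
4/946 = 2/473 = 0.00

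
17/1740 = 17/1740 = 0.01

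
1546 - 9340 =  - 7794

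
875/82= 10 + 55/82 = 10.67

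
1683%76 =11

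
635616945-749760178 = - 114143233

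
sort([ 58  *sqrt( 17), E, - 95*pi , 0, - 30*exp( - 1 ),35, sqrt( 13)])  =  [ - 95*pi, - 30*exp(-1), 0, E, sqrt(13),35, 58*sqrt(17 )] 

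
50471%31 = 3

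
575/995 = 115/199 =0.58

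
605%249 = 107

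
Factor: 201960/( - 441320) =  - 27/59 = - 3^3*59^( - 1 ) 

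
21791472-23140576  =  -1349104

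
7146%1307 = 611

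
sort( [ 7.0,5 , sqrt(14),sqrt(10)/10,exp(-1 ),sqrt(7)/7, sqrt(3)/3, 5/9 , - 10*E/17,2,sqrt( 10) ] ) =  [ - 10*E/17,sqrt( 10)/10, exp( - 1), sqrt(7 )/7,5/9,sqrt(3)/3 , 2,sqrt(10 ),sqrt( 14), 5,7.0 ]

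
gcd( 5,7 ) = 1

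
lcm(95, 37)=3515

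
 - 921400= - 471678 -449722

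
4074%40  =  34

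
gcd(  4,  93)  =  1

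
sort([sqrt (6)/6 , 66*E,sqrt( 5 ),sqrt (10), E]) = [sqrt( 6) /6 , sqrt(5),E,sqrt( 10),  66 * E]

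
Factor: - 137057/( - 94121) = 23^1*59^1*101^1 * 94121^( - 1 )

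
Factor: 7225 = 5^2 * 17^2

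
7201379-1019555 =6181824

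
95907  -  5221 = 90686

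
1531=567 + 964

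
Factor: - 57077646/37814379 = -2^1*47^1*202403^1*12604793^( - 1) = - 19025882/12604793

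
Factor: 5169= 3^1*1723^1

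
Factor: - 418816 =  - 2^10 * 409^1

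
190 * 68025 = 12924750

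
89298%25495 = 12813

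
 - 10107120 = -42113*240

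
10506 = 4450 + 6056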